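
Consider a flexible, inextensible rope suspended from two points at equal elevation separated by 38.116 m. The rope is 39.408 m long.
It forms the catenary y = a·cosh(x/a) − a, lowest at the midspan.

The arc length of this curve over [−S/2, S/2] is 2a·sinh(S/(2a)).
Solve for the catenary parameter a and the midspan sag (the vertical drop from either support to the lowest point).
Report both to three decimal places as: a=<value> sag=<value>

seed: a₀ = √(S³/(24(L−S))) = √(38.116³/(24·1.292)) = 42.259475
iter 1: u=0.450976  f(a)=+1.320e-02  f'(a)=-6.240e-02  a ← 42.259475 − (+1.320e-02/-6.240e-02) = 42.471052
iter 2: u=0.448729  f(a)=+9.981e-05  f'(a)=-6.146e-02  a ← 42.471052 − (+9.981e-05/-6.146e-02) = 42.472676
iter 3: u=0.448712  f(a)=+5.800e-09  f'(a)=-6.145e-02  a ← 42.472676 − (+5.800e-09/-6.145e-02) = 42.472676
iter 4: u=0.448712  f(a)=-7.105e-15  f'(a)=-6.145e-02  a ← 42.472676 − (-7.105e-15/-6.145e-02) = 42.472676
converged: |Δa| < 1e-12 after 4 iterations
sag = a·(cosh(S/(2a)) − 1) = 42.472676·(cosh(0.448712) − 1) = 4.348001
T_max/T_min = cosh(S/(2a)) = 1.102372

a=42.473 sag=4.348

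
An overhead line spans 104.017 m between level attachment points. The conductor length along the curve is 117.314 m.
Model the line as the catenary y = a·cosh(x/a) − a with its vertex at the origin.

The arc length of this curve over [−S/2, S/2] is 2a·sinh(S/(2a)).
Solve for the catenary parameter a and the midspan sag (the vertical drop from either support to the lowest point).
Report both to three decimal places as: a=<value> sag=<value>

a=60.491 sag=23.769

seed: a₀ = √(S³/(24(L−S))) = √(104.017³/(24·13.297)) = 59.384627
iter 1: u=0.875791  f(a)=+5.194e-01  f'(a)=-4.831e-01  a ← 59.384627 − (+5.194e-01/-4.831e-01) = 60.459615
iter 2: u=0.860219  f(a)=+1.444e-02  f'(a)=-4.566e-01  a ← 60.459615 − (+1.444e-02/-4.566e-01) = 60.491236
iter 3: u=0.859769  f(a)=+1.186e-05  f'(a)=-4.559e-01  a ← 60.491236 − (+1.186e-05/-4.559e-01) = 60.491262
iter 4: u=0.859769  f(a)=+8.029e-12  f'(a)=-4.559e-01  a ← 60.491262 − (+8.029e-12/-4.559e-01) = 60.491262
converged: |Δa| < 1e-12 after 4 iterations
sag = a·(cosh(S/(2a)) − 1) = 60.491262·(cosh(0.859769) − 1) = 23.769265
T_max/T_min = cosh(S/(2a)) = 1.392937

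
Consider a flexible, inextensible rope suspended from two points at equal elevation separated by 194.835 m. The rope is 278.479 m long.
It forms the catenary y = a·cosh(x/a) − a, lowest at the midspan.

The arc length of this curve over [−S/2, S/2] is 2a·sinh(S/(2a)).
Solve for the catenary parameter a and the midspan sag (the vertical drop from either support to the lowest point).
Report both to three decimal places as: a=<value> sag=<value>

a=64.276 sag=89.083

seed: a₀ = √(S³/(24(L−S))) = √(194.835³/(24·83.644)) = 60.698428
iter 1: u=1.604943  f(a)=+1.146e+01  f'(a)=-3.534e+00  a ← 60.698428 − (+1.146e+01/-3.534e+00) = 63.940081
iter 2: u=1.523575  f(a)=+9.819e-01  f'(a)=-2.952e+00  a ← 63.940081 − (+9.819e-01/-2.952e+00) = 64.272644
iter 3: u=1.515692  f(a)=+8.704e-03  f'(a)=-2.900e+00  a ← 64.272644 − (+8.704e-03/-2.900e+00) = 64.275645
iter 4: u=1.515621  f(a)=+6.973e-07  f'(a)=-2.900e+00  a ← 64.275645 − (+6.973e-07/-2.900e+00) = 64.275645
iter 5: u=1.515621  f(a)=+0.000e+00  f'(a)=-2.900e+00  a ← 64.275645 − (+0.000e+00/-2.900e+00) = 64.275645
converged: |Δa| < 1e-12 after 5 iterations
sag = a·(cosh(S/(2a)) − 1) = 64.275645·(cosh(1.515621) − 1) = 89.083401
T_max/T_min = cosh(S/(2a)) = 2.385959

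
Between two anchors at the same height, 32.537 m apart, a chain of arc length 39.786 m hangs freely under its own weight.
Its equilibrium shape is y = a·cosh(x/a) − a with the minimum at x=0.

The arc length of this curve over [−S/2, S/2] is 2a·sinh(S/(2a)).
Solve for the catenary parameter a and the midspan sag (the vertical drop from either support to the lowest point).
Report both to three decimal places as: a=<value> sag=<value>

a=14.519 sag=10.109

seed: a₀ = √(S³/(24(L−S))) = √(32.537³/(24·7.249)) = 14.070891
iter 1: u=1.156181  f(a)=+5.002e-01  f'(a)=-1.175e+00  a ← 14.070891 − (+5.002e-01/-1.175e+00) = 14.496670
iter 2: u=1.122223  f(a)=+2.360e-02  f'(a)=-1.066e+00  a ← 14.496670 − (+2.360e-02/-1.066e+00) = 14.518804
iter 3: u=1.120512  f(a)=+5.831e-05  f'(a)=-1.061e+00  a ← 14.518804 − (+5.831e-05/-1.061e+00) = 14.518859
iter 4: u=1.120508  f(a)=+3.578e-10  f'(a)=-1.061e+00  a ← 14.518859 − (+3.578e-10/-1.061e+00) = 14.518859
iter 5: u=1.120508  f(a)=+0.000e+00  f'(a)=-1.061e+00  a ← 14.518859 − (+0.000e+00/-1.061e+00) = 14.518859
converged: |Δa| < 1e-12 after 5 iterations
sag = a·(cosh(S/(2a)) − 1) = 14.518859·(cosh(1.120508) − 1) = 10.108945
T_max/T_min = cosh(S/(2a)) = 1.696263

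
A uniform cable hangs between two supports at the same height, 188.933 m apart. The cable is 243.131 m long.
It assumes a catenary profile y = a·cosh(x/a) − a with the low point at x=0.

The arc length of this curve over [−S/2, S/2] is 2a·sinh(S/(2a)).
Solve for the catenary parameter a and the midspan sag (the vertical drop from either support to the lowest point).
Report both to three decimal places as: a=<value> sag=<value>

seed: a₀ = √(S³/(24(L−S))) = √(188.933³/(24·54.198)) = 72.005303
iter 1: u=1.311938  f(a)=+4.860e+00  f'(a)=-1.781e+00  a ← 72.005303 − (+4.860e+00/-1.781e+00) = 74.734208
iter 2: u=1.264033  f(a)=+2.899e-01  f'(a)=-1.574e+00  a ← 74.734208 − (+2.899e-01/-1.574e+00) = 74.918393
iter 3: u=1.260925  f(a)=+1.177e-03  f'(a)=-1.561e+00  a ← 74.918393 − (+1.177e-03/-1.561e+00) = 74.919146
iter 4: u=1.260913  f(a)=+1.956e-08  f'(a)=-1.561e+00  a ← 74.919146 − (+1.956e-08/-1.561e+00) = 74.919146
iter 5: u=1.260913  f(a)=-2.842e-14  f'(a)=-1.561e+00  a ← 74.919146 − (-2.842e-14/-1.561e+00) = 74.919146
converged: |Δa| < 1e-12 after 5 iterations
sag = a·(cosh(S/(2a)) − 1) = 74.919146·(cosh(1.260913) − 1) = 67.878085
T_max/T_min = cosh(S/(2a)) = 1.906018

a=74.919 sag=67.878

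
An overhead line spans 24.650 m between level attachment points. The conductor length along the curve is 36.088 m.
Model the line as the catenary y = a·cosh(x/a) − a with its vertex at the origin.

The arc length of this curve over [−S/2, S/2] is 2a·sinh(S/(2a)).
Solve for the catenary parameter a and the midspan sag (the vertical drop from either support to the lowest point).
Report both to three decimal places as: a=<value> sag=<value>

seed: a₀ = √(S³/(24(L−S))) = √(24.650³/(24·11.438)) = 7.386602
iter 1: u=1.668561  f(a)=+1.702e+00  f'(a)=-4.049e+00  a ← 7.386602 − (+1.702e+00/-4.049e+00) = 7.806893
iter 2: u=1.578733  f(a)=+1.561e-01  f'(a)=-3.338e+00  a ← 7.806893 − (+1.561e-01/-3.338e+00) = 7.853648
iter 3: u=1.569334  f(a)=+1.605e-03  f'(a)=-3.270e+00  a ← 7.853648 − (+1.605e-03/-3.270e+00) = 7.854138
iter 4: u=1.569236  f(a)=+1.736e-07  f'(a)=-3.269e+00  a ← 7.854138 − (+1.736e-07/-3.269e+00) = 7.854139
iter 5: u=1.569236  f(a)=+7.105e-15  f'(a)=-3.269e+00  a ← 7.854139 − (+7.105e-15/-3.269e+00) = 7.854139
converged: |Δa| < 1e-12 after 5 iterations
sag = a·(cosh(S/(2a)) − 1) = 7.854139·(cosh(1.569236) − 1) = 11.825125
T_max/T_min = cosh(S/(2a)) = 2.505592

a=7.854 sag=11.825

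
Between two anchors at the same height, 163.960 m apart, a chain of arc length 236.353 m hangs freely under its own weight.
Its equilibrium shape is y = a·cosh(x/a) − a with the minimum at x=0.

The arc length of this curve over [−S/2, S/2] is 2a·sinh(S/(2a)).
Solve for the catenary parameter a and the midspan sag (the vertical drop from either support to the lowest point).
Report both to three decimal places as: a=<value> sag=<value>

seed: a₀ = √(S³/(24(L−S))) = √(163.960³/(24·72.393)) = 50.367797
iter 1: u=1.627627  f(a)=+1.022e+01  f'(a)=-3.712e+00  a ← 50.367797 − (+1.022e+01/-3.712e+00) = 53.120296
iter 2: u=1.543290  f(a)=+8.973e-01  f'(a)=-3.086e+00  a ← 53.120296 − (+8.973e-01/-3.086e+00) = 53.411053
iter 3: u=1.534888  f(a)=+8.393e-03  f'(a)=-3.029e+00  a ← 53.411053 − (+8.393e-03/-3.029e+00) = 53.413824
iter 4: u=1.534809  f(a)=+7.495e-07  f'(a)=-3.028e+00  a ← 53.413824 − (+7.495e-07/-3.028e+00) = 53.413824
iter 5: u=1.534809  f(a)=+0.000e+00  f'(a)=-3.028e+00  a ← 53.413824 − (+0.000e+00/-3.028e+00) = 53.413824
converged: |Δa| < 1e-12 after 5 iterations
sag = a·(cosh(S/(2a)) − 1) = 53.413824·(cosh(1.534809) − 1) = 76.273190
T_max/T_min = cosh(S/(2a)) = 2.427967

a=53.414 sag=76.273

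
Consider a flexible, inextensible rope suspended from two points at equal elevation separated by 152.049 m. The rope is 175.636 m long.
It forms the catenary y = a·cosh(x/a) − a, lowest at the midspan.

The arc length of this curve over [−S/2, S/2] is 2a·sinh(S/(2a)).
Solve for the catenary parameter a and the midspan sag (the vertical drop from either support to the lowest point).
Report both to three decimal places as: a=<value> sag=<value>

seed: a₀ = √(S³/(24(L−S))) = √(152.049³/(24·23.587)) = 78.801299
iter 1: u=0.964762  f(a)=+1.122e+00  f'(a)=-6.562e-01  a ← 78.801299 − (+1.122e+00/-6.562e-01) = 80.511536
iter 2: u=0.944268  f(a)=+3.758e-02  f'(a)=-6.130e-01  a ← 80.511536 − (+3.758e-02/-6.130e-01) = 80.572841
iter 3: u=0.943550  f(a)=+4.536e-05  f'(a)=-6.115e-01  a ← 80.572841 − (+4.536e-05/-6.115e-01) = 80.572916
iter 4: u=0.943549  f(a)=+6.634e-11  f'(a)=-6.115e-01  a ← 80.572916 − (+6.634e-11/-6.115e-01) = 80.572916
iter 5: u=0.943549  f(a)=+0.000e+00  f'(a)=-6.115e-01  a ← 80.572916 − (+0.000e+00/-6.115e-01) = 80.572916
converged: |Δa| < 1e-12 after 5 iterations
sag = a·(cosh(S/(2a)) − 1) = 80.572916·(cosh(0.943549) − 1) = 38.607602
T_max/T_min = cosh(S/(2a)) = 1.479164

a=80.573 sag=38.608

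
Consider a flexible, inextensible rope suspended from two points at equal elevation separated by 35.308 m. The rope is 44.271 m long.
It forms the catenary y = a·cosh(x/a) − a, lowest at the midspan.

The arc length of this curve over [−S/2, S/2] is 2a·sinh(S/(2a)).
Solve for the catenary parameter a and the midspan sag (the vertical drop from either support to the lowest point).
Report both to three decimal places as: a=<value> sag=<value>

a=14.820 sag=11.818

seed: a₀ = √(S³/(24(L−S))) = √(35.308³/(24·8.963)) = 14.304654
iter 1: u=1.234144  f(a)=+7.079e-01  f'(a)=-1.455e+00  a ← 14.304654 − (+7.079e-01/-1.455e+00) = 14.791258
iter 2: u=1.193543  f(a)=+3.772e-02  f'(a)=-1.303e+00  a ← 14.791258 − (+3.772e-02/-1.303e+00) = 14.820200
iter 3: u=1.191212  f(a)=+1.205e-04  f'(a)=-1.295e+00  a ← 14.820200 − (+1.205e-04/-1.295e+00) = 14.820293
iter 4: u=1.191205  f(a)=+1.238e-09  f'(a)=-1.295e+00  a ← 14.820293 − (+1.238e-09/-1.295e+00) = 14.820293
iter 5: u=1.191205  f(a)=+0.000e+00  f'(a)=-1.295e+00  a ← 14.820293 − (+0.000e+00/-1.295e+00) = 14.820293
converged: |Δa| < 1e-12 after 5 iterations
sag = a·(cosh(S/(2a)) − 1) = 14.820293·(cosh(1.191205) − 1) = 11.818428
T_max/T_min = cosh(S/(2a)) = 1.797449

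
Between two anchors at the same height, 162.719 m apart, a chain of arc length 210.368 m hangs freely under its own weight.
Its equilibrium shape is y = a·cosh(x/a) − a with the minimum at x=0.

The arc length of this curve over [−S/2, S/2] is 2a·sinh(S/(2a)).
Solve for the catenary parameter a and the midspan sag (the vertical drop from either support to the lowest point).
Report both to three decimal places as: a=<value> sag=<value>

a=63.912 sag=59.167

seed: a₀ = √(S³/(24(L−S))) = √(162.719³/(24·47.649)) = 61.379717
iter 1: u=1.325511  f(a)=+4.365e+00  f'(a)=-1.843e+00  a ← 61.379717 − (+4.365e+00/-1.843e+00) = 63.748246
iter 2: u=1.276263  f(a)=+2.654e-01  f'(a)=-1.625e+00  a ← 63.748246 − (+2.654e-01/-1.625e+00) = 63.911551
iter 3: u=1.273001  f(a)=+1.121e-03  f'(a)=-1.611e+00  a ← 63.911551 − (+1.121e-03/-1.611e+00) = 63.912247
iter 4: u=1.272988  f(a)=+2.021e-08  f'(a)=-1.611e+00  a ← 63.912247 − (+2.021e-08/-1.611e+00) = 63.912247
iter 5: u=1.272988  f(a)=+0.000e+00  f'(a)=-1.611e+00  a ← 63.912247 − (+0.000e+00/-1.611e+00) = 63.912247
converged: |Δa| < 1e-12 after 5 iterations
sag = a·(cosh(S/(2a)) − 1) = 63.912247·(cosh(1.272988) − 1) = 59.166789
T_max/T_min = cosh(S/(2a)) = 1.925750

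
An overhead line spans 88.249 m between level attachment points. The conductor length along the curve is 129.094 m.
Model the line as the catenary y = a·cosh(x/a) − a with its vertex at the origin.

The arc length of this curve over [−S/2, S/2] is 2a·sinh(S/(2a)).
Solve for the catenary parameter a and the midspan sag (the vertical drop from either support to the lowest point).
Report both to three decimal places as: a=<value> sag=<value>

seed: a₀ = √(S³/(24(L−S))) = √(88.249³/(24·40.845)) = 26.478271
iter 1: u=1.666442  f(a)=+6.061e+00  f'(a)=-4.031e+00  a ← 26.478271 − (+6.061e+00/-4.031e+00) = 27.981765
iter 2: u=1.576902  f(a)=+5.546e-01  f'(a)=-3.325e+00  a ← 27.981765 − (+5.546e-01/-3.325e+00) = 28.148577
iter 3: u=1.567557  f(a)=+5.675e-03  f'(a)=-3.257e+00  a ← 28.148577 − (+5.675e-03/-3.257e+00) = 28.150320
iter 4: u=1.567460  f(a)=+6.078e-07  f'(a)=-3.256e+00  a ← 28.150320 − (+6.078e-07/-3.256e+00) = 28.150320
iter 5: u=1.567460  f(a)=+0.000e+00  f'(a)=-3.256e+00  a ← 28.150320 − (+0.000e+00/-3.256e+00) = 28.150320
converged: |Δa| < 1e-12 after 5 iterations
sag = a·(cosh(S/(2a)) − 1) = 28.150320·(cosh(1.567460) − 1) = 42.268113
T_max/T_min = cosh(S/(2a)) = 2.501514

a=28.150 sag=42.268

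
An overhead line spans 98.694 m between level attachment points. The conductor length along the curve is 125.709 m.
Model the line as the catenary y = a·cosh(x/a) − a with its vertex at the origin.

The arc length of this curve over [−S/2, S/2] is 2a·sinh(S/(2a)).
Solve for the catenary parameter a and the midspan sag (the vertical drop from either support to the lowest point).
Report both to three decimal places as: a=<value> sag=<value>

a=39.997 sag=34.504

seed: a₀ = √(S³/(24(L−S))) = √(98.694³/(24·27.015)) = 38.505966
iter 1: u=1.281542  f(a)=+2.307e+00  f'(a)=-1.648e+00  a ← 38.505966 − (+2.307e+00/-1.648e+00) = 39.906329
iter 2: u=1.236571  f(a)=+1.318e-01  f'(a)=-1.464e+00  a ← 39.906329 − (+1.318e-01/-1.464e+00) = 39.996369
iter 3: u=1.233787  f(a)=+4.882e-04  f'(a)=-1.453e+00  a ← 39.996369 − (+4.882e-04/-1.453e+00) = 39.996705
iter 4: u=1.233777  f(a)=+6.748e-09  f'(a)=-1.453e+00  a ← 39.996705 − (+6.748e-09/-1.453e+00) = 39.996705
iter 5: u=1.233777  f(a)=+0.000e+00  f'(a)=-1.453e+00  a ← 39.996705 − (+0.000e+00/-1.453e+00) = 39.996705
converged: |Δa| < 1e-12 after 5 iterations
sag = a·(cosh(S/(2a)) − 1) = 39.996705·(cosh(1.233777) − 1) = 34.504467
T_max/T_min = cosh(S/(2a)) = 1.862683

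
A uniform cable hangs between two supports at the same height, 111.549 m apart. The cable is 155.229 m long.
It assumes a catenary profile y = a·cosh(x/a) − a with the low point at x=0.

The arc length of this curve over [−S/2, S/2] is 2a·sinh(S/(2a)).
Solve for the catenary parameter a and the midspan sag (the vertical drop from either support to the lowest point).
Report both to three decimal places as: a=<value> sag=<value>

seed: a₀ = √(S³/(24(L−S))) = √(111.549³/(24·43.680)) = 36.387447
iter 1: u=1.532795  f(a)=+5.428e+00  f'(a)=-3.014e+00  a ← 36.387447 − (+5.428e+00/-3.014e+00) = 38.188117
iter 2: u=1.460520  f(a)=+4.289e-01  f'(a)=-2.555e+00  a ← 38.188117 − (+4.289e-01/-2.555e+00) = 38.355983
iter 3: u=1.454128  f(a)=+3.186e-03  f'(a)=-2.517e+00  a ← 38.355983 − (+3.186e-03/-2.517e+00) = 38.357249
iter 4: u=1.454080  f(a)=+1.787e-07  f'(a)=-2.517e+00  a ← 38.357249 − (+1.787e-07/-2.517e+00) = 38.357249
iter 5: u=1.454080  f(a)=+2.842e-14  f'(a)=-2.517e+00  a ← 38.357249 − (+2.842e-14/-2.517e+00) = 38.357249
converged: |Δa| < 1e-12 after 5 iterations
sag = a·(cosh(S/(2a)) − 1) = 38.357249·(cosh(1.454080) − 1) = 48.218089
T_max/T_min = cosh(S/(2a)) = 2.257079

a=38.357 sag=48.218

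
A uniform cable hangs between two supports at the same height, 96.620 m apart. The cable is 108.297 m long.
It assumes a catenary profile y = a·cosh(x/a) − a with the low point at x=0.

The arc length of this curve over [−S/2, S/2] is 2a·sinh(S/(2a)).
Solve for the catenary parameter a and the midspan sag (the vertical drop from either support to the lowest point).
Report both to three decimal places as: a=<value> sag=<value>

seed: a₀ = √(S³/(24(L−S))) = √(96.620³/(24·11.677)) = 56.732156
iter 1: u=0.851545  f(a)=+4.308e-01  f'(a)=-4.423e-01  a ← 56.732156 − (+4.308e-01/-4.423e-01) = 57.706071
iter 2: u=0.837174  f(a)=+1.134e-02  f'(a)=-4.193e-01  a ← 57.706071 − (+1.134e-02/-4.193e-01) = 57.733124
iter 3: u=0.836781  f(a)=+8.336e-06  f'(a)=-4.187e-01  a ← 57.733124 − (+8.336e-06/-4.187e-01) = 57.733144
iter 4: u=0.836781  f(a)=+4.547e-12  f'(a)=-4.187e-01  a ← 57.733144 − (+4.547e-12/-4.187e-01) = 57.733144
converged: |Δa| < 1e-12 after 4 iterations
sag = a·(cosh(S/(2a)) − 1) = 57.733144·(cosh(0.836781) − 1) = 21.419721
T_max/T_min = cosh(S/(2a)) = 1.371013

a=57.733 sag=21.420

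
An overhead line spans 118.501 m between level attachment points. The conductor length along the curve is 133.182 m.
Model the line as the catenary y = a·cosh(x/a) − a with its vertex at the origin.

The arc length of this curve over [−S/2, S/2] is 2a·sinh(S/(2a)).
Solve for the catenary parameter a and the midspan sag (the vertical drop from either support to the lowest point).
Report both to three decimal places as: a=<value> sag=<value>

seed: a₀ = √(S³/(24(L−S))) = √(118.501³/(24·14.681)) = 68.722600
iter 1: u=0.862169  f(a)=+5.554e-01  f'(a)=-4.599e-01  a ← 68.722600 − (+5.554e-01/-4.599e-01) = 69.930344
iter 2: u=0.847279  f(a)=+1.498e-02  f'(a)=-4.354e-01  a ← 69.930344 − (+1.498e-02/-4.354e-01) = 69.964751
iter 3: u=0.846862  f(a)=+1.157e-05  f'(a)=-4.347e-01  a ← 69.964751 − (+1.157e-05/-4.347e-01) = 69.964778
iter 4: u=0.846862  f(a)=+6.906e-12  f'(a)=-4.347e-01  a ← 69.964778 − (+6.906e-12/-4.347e-01) = 69.964778
converged: |Δa| < 1e-12 after 4 iterations
sag = a·(cosh(S/(2a)) − 1) = 69.964778·(cosh(0.846862) − 1) = 26.624204
T_max/T_min = cosh(S/(2a)) = 1.380537

a=69.965 sag=26.624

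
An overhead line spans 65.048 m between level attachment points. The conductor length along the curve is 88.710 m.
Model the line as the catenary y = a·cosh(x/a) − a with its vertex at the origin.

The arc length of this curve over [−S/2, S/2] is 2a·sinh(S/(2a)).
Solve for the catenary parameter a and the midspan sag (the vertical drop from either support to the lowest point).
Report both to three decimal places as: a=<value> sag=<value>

a=23.128 sag=26.895

seed: a₀ = √(S³/(24(L−S))) = √(65.048³/(24·23.662)) = 22.015045
iter 1: u=1.477353  f(a)=+2.721e+00  f'(a)=-2.657e+00  a ← 22.015045 − (+2.721e+00/-2.657e+00) = 23.039005
iter 2: u=1.411693  f(a)=+2.013e-01  f'(a)=-2.277e+00  a ← 23.039005 − (+2.013e-01/-2.277e+00) = 23.127423
iter 3: u=1.406296  f(a)=+1.297e-03  f'(a)=-2.248e+00  a ← 23.127423 − (+1.297e-03/-2.248e+00) = 23.128000
iter 4: u=1.406261  f(a)=+5.463e-08  f'(a)=-2.247e+00  a ← 23.128000 − (+5.463e-08/-2.247e+00) = 23.128000
iter 5: u=1.406261  f(a)=-1.421e-14  f'(a)=-2.247e+00  a ← 23.128000 − (-1.421e-14/-2.247e+00) = 23.128000
converged: |Δa| < 1e-12 after 5 iterations
sag = a·(cosh(S/(2a)) − 1) = 23.128000·(cosh(1.406261) − 1) = 26.894699
T_max/T_min = cosh(S/(2a)) = 2.162863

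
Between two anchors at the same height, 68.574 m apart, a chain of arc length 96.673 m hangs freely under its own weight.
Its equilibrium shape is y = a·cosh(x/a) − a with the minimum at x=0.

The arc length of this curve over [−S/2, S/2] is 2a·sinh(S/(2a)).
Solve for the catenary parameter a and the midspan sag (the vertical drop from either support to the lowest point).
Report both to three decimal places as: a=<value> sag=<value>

seed: a₀ = √(S³/(24(L−S))) = √(68.574³/(24·28.099)) = 21.866948
iter 1: u=1.567983  f(a)=+3.663e+00  f'(a)=-3.260e+00  a ← 21.866948 − (+3.663e+00/-3.260e+00) = 22.990724
iter 2: u=1.491341  f(a)=+3.013e-01  f'(a)=-2.744e+00  a ← 22.990724 − (+3.013e-01/-2.744e+00) = 23.100554
iter 3: u=1.484250  f(a)=+2.443e-03  f'(a)=-2.699e+00  a ← 23.100554 − (+2.443e-03/-2.699e+00) = 23.101459
iter 4: u=1.484192  f(a)=+1.634e-07  f'(a)=-2.699e+00  a ← 23.101459 − (+1.634e-07/-2.699e+00) = 23.101459
iter 5: u=1.484192  f(a)=+0.000e+00  f'(a)=-2.699e+00  a ← 23.101459 − (+0.000e+00/-2.699e+00) = 23.101459
converged: |Δa| < 1e-12 after 5 iterations
sag = a·(cosh(S/(2a)) − 1) = 23.101459·(cosh(1.484192) − 1) = 30.471805
T_max/T_min = cosh(S/(2a)) = 2.319042

a=23.101 sag=30.472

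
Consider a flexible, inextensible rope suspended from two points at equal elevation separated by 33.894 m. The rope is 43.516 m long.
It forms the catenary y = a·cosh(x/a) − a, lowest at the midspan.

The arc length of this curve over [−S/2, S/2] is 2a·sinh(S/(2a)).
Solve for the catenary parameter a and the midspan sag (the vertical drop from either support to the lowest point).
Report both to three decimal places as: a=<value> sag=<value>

seed: a₀ = √(S³/(24(L−S))) = √(33.894³/(24·9.622)) = 12.985119
iter 1: u=1.305109  f(a)=+8.535e-01  f'(a)=-1.750e+00  a ← 12.985119 − (+8.535e-01/-1.750e+00) = 13.472751
iter 2: u=1.257872  f(a)=+5.043e-02  f'(a)=-1.549e+00  a ← 13.472751 − (+5.043e-02/-1.549e+00) = 13.505309
iter 3: u=1.254840  f(a)=+2.006e-04  f'(a)=-1.537e+00  a ← 13.505309 − (+2.006e-04/-1.537e+00) = 13.505440
iter 4: u=1.254828  f(a)=+3.200e-09  f'(a)=-1.537e+00  a ← 13.505440 − (+3.200e-09/-1.537e+00) = 13.505440
iter 5: u=1.254828  f(a)=+7.105e-15  f'(a)=-1.537e+00  a ← 13.505440 − (+7.105e-15/-1.537e+00) = 13.505440
converged: |Δa| < 1e-12 after 5 iterations
sag = a·(cosh(S/(2a)) − 1) = 13.505440·(cosh(1.254828) − 1) = 12.103298
T_max/T_min = cosh(S/(2a)) = 1.896180

a=13.505 sag=12.103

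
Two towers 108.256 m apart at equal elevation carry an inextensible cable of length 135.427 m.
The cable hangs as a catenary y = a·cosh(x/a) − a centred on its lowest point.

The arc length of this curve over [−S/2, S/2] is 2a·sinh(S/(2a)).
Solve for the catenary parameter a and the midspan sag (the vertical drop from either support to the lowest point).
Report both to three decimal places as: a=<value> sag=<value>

a=45.681 sag=36.000

seed: a₀ = √(S³/(24(L−S))) = √(108.256³/(24·27.171)) = 44.108220
iter 1: u=1.227164  f(a)=+2.121e+00  f'(a)=-1.428e+00  a ← 44.108220 − (+2.121e+00/-1.428e+00) = 45.593567
iter 2: u=1.187185  f(a)=+1.118e-01  f'(a)=-1.281e+00  a ← 45.593567 − (+1.118e-01/-1.281e+00) = 45.680884
iter 3: u=1.184916  f(a)=+3.493e-04  f'(a)=-1.273e+00  a ← 45.680884 − (+3.493e-04/-1.273e+00) = 45.681159
iter 4: u=1.184909  f(a)=+3.432e-09  f'(a)=-1.273e+00  a ← 45.681159 − (+3.432e-09/-1.273e+00) = 45.681159
iter 5: u=1.184909  f(a)=+0.000e+00  f'(a)=-1.273e+00  a ← 45.681159 − (+0.000e+00/-1.273e+00) = 45.681159
converged: |Δa| < 1e-12 after 5 iterations
sag = a·(cosh(S/(2a)) − 1) = 45.681159·(cosh(1.184909) − 1) = 36.000457
T_max/T_min = cosh(S/(2a)) = 1.788081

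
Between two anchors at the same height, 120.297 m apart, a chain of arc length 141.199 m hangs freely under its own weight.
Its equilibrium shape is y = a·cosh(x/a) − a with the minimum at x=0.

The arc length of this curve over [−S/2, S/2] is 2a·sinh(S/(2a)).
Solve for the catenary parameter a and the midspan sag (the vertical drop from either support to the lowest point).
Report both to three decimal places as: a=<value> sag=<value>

a=60.387 sag=32.516

seed: a₀ = √(S³/(24(L−S))) = √(120.297³/(24·20.902)) = 58.909136
iter 1: u=1.021039  f(a)=+1.117e+00  f'(a)=-7.864e-01  a ← 58.909136 − (+1.117e+00/-7.864e-01) = 60.329459
iter 2: u=0.997000  f(a)=+4.167e-02  f'(a)=-7.287e-01  a ← 60.329459 − (+4.167e-02/-7.287e-01) = 60.386644
iter 3: u=0.996056  f(a)=+6.298e-05  f'(a)=-7.265e-01  a ← 60.386644 − (+6.298e-05/-7.265e-01) = 60.386731
iter 4: u=0.996055  f(a)=+1.444e-10  f'(a)=-7.265e-01  a ← 60.386731 − (+1.444e-10/-7.265e-01) = 60.386731
iter 5: u=0.996055  f(a)=+2.842e-14  f'(a)=-7.265e-01  a ← 60.386731 − (+2.842e-14/-7.265e-01) = 60.386731
converged: |Δa| < 1e-12 after 5 iterations
sag = a·(cosh(S/(2a)) − 1) = 60.386731·(cosh(0.996055) − 1) = 32.515619
T_max/T_min = cosh(S/(2a)) = 1.538456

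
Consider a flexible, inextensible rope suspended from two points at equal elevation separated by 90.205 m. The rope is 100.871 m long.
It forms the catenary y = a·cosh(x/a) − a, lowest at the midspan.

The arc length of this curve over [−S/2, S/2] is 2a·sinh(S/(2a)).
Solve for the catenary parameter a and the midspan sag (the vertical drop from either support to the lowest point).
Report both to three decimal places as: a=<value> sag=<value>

seed: a₀ = √(S³/(24(L−S))) = √(90.205³/(24·10.666)) = 53.547538
iter 1: u=0.842289  f(a)=+3.848e-01  f'(a)=-4.274e-01  a ← 53.547538 − (+3.848e-01/-4.274e-01) = 54.447953
iter 2: u=0.828360  f(a)=+9.921e-03  f'(a)=-4.056e-01  a ← 54.447953 − (+9.921e-03/-4.056e-01) = 54.472413
iter 3: u=0.827988  f(a)=+6.981e-06  f'(a)=-4.050e-01  a ← 54.472413 − (+6.981e-06/-4.050e-01) = 54.472430
iter 4: u=0.827988  f(a)=+3.467e-12  f'(a)=-4.050e-01  a ← 54.472430 − (+3.467e-12/-4.050e-01) = 54.472430
converged: |Δa| < 1e-12 after 4 iterations
sag = a·(cosh(S/(2a)) − 1) = 54.472430·(cosh(0.827988) − 1) = 19.763581
T_max/T_min = cosh(S/(2a)) = 1.362818

a=54.472 sag=19.764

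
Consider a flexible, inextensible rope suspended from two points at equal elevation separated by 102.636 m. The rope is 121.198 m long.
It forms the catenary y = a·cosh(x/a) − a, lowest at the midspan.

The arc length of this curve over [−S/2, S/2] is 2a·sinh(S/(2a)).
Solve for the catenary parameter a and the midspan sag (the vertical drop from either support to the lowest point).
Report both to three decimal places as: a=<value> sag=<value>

seed: a₀ = √(S³/(24(L−S))) = √(102.636³/(24·18.562)) = 49.264216
iter 1: u=1.041689  f(a)=+1.034e+00  f'(a)=-8.386e-01  a ← 49.264216 − (+1.034e+00/-8.386e-01) = 50.496680
iter 2: u=1.016265  f(a)=+4.005e-02  f'(a)=-7.747e-01  a ← 50.496680 − (+4.005e-02/-7.747e-01) = 50.548382
iter 3: u=1.015225  f(a)=+6.554e-05  f'(a)=-7.722e-01  a ← 50.548382 − (+6.554e-05/-7.722e-01) = 50.548467
iter 4: u=1.015224  f(a)=+1.761e-10  f'(a)=-7.722e-01  a ← 50.548467 − (+1.761e-10/-7.722e-01) = 50.548467
iter 5: u=1.015224  f(a)=+0.000e+00  f'(a)=-7.722e-01  a ← 50.548467 − (+0.000e+00/-7.722e-01) = 50.548467
converged: |Δa| < 1e-12 after 5 iterations
sag = a·(cosh(S/(2a)) − 1) = 50.548467·(cosh(1.015224) − 1) = 28.365323
T_max/T_min = cosh(S/(2a)) = 1.561151

a=50.548 sag=28.365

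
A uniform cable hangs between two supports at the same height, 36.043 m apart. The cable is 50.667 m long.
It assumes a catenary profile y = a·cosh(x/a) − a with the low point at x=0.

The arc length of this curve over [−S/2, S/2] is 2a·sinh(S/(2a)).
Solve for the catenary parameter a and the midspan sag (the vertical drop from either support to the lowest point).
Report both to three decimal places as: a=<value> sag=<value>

a=12.196 sag=15.920

seed: a₀ = √(S³/(24(L−S))) = √(36.043³/(24·14.624)) = 11.550285
iter 1: u=1.560265  f(a)=+1.887e+00  f'(a)=-3.205e+00  a ← 11.550285 − (+1.887e+00/-3.205e+00) = 12.139031
iter 2: u=1.484591  f(a)=+1.539e-01  f'(a)=-2.702e+00  a ← 12.139031 − (+1.539e-01/-2.702e+00) = 12.195983
iter 3: u=1.477659  f(a)=+1.224e-03  f'(a)=-2.659e+00  a ← 12.195983 − (+1.224e-03/-2.659e+00) = 12.196444
iter 4: u=1.477603  f(a)=+7.880e-08  f'(a)=-2.658e+00  a ← 12.196444 − (+7.880e-08/-2.658e+00) = 12.196444
iter 5: u=1.477603  f(a)=+0.000e+00  f'(a)=-2.658e+00  a ← 12.196444 − (+0.000e+00/-2.658e+00) = 12.196444
converged: |Δa| < 1e-12 after 5 iterations
sag = a·(cosh(S/(2a)) − 1) = 12.196444·(cosh(1.477603) − 1) = 15.920090
T_max/T_min = cosh(S/(2a)) = 2.305306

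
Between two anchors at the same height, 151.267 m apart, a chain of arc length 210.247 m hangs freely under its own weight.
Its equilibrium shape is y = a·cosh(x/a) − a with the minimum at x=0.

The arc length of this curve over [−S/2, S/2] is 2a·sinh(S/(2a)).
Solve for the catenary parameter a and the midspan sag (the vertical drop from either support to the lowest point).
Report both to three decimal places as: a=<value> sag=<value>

a=52.115 sag=65.217

seed: a₀ = √(S³/(24(L−S))) = √(151.267³/(24·58.980)) = 49.449088
iter 1: u=1.529523  f(a)=+7.296e+00  f'(a)=-2.992e+00  a ← 49.449088 − (+7.296e+00/-2.992e+00) = 51.887397
iter 2: u=1.457647  f(a)=+5.744e-01  f'(a)=-2.538e+00  a ← 51.887397 − (+5.744e-01/-2.538e+00) = 52.113698
iter 3: u=1.451317  f(a)=+4.232e-03  f'(a)=-2.501e+00  a ← 52.113698 − (+4.232e-03/-2.501e+00) = 52.115390
iter 4: u=1.451270  f(a)=+2.335e-07  f'(a)=-2.501e+00  a ← 52.115390 − (+2.335e-07/-2.501e+00) = 52.115390
iter 5: u=1.451270  f(a)=-5.684e-14  f'(a)=-2.501e+00  a ← 52.115390 − (-5.684e-14/-2.501e+00) = 52.115390
converged: |Δa| < 1e-12 after 5 iterations
sag = a·(cosh(S/(2a)) − 1) = 52.115390·(cosh(1.451270) − 1) = 65.217317
T_max/T_min = cosh(S/(2a)) = 2.251402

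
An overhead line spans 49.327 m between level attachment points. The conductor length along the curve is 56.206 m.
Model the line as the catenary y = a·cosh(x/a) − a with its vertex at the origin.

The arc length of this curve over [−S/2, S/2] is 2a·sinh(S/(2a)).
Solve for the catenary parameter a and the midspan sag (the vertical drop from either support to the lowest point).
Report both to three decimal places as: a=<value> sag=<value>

seed: a₀ = √(S³/(24(L−S))) = √(49.327³/(24·6.879)) = 26.962414
iter 1: u=0.914736  f(a)=+2.936e-01  f'(a)=-5.543e-01  a ← 26.962414 − (+2.936e-01/-5.543e-01) = 27.492129
iter 2: u=0.897111  f(a)=+8.876e-03  f'(a)=-5.212e-01  a ← 27.492129 − (+8.876e-03/-5.212e-01) = 27.509158
iter 3: u=0.896556  f(a)=+8.671e-06  f'(a)=-5.202e-01  a ← 27.509158 − (+8.671e-06/-5.202e-01) = 27.509174
iter 4: u=0.896555  f(a)=+8.278e-12  f'(a)=-5.202e-01  a ← 27.509174 − (+8.278e-12/-5.202e-01) = 27.509174
converged: |Δa| < 1e-12 after 4 iterations
sag = a·(cosh(S/(2a)) − 1) = 27.509174·(cosh(0.896555) − 1) = 11.816813
T_max/T_min = cosh(S/(2a)) = 1.429559

a=27.509 sag=11.817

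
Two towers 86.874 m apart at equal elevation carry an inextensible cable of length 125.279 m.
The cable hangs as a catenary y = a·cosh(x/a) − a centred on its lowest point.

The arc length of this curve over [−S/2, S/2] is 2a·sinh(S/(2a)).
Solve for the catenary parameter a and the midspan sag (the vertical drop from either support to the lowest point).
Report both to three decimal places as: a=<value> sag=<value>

seed: a₀ = √(S³/(24(L−S))) = √(86.874³/(24·38.405)) = 26.670750
iter 1: u=1.628638  f(a)=+5.427e+00  f'(a)=-3.720e+00  a ← 26.670750 − (+5.427e+00/-3.720e+00) = 28.129731
iter 2: u=1.544167  f(a)=+4.772e-01  f'(a)=-3.092e+00  a ← 28.129731 − (+4.772e-01/-3.092e+00) = 28.284049
iter 3: u=1.535742  f(a)=+4.474e-03  f'(a)=-3.034e+00  a ← 28.284049 − (+4.474e-03/-3.034e+00) = 28.285523
iter 4: u=1.535662  f(a)=+4.014e-07  f'(a)=-3.034e+00  a ← 28.285523 − (+4.014e-07/-3.034e+00) = 28.285523
iter 5: u=1.535662  f(a)=-2.842e-14  f'(a)=-3.034e+00  a ← 28.285523 − (-2.842e-14/-3.034e+00) = 28.285523
converged: |Δa| < 1e-12 after 5 iterations
sag = a·(cosh(S/(2a)) − 1) = 28.285523·(cosh(1.535662) − 1) = 40.444221
T_max/T_min = cosh(S/(2a)) = 2.429856

a=28.286 sag=40.444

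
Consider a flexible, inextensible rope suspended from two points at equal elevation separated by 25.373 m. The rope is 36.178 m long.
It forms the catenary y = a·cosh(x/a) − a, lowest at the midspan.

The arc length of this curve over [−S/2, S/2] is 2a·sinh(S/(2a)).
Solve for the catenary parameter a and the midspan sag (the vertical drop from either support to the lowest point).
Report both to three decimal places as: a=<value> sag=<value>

seed: a₀ = √(S³/(24(L−S))) = √(25.373³/(24·10.805)) = 7.936696
iter 1: u=1.598461  f(a)=+1.467e+00  f'(a)=-3.485e+00  a ← 7.936696 − (+1.467e+00/-3.485e+00) = 8.357751
iter 2: u=1.517932  f(a)=+1.249e-01  f'(a)=-2.915e+00  a ← 8.357751 − (+1.249e-01/-2.915e+00) = 8.400585
iter 3: u=1.510192  f(a)=+1.090e-03  f'(a)=-2.864e+00  a ← 8.400585 − (+1.090e-03/-2.864e+00) = 8.400965
iter 4: u=1.510124  f(a)=+8.463e-08  f'(a)=-2.864e+00  a ← 8.400965 − (+8.463e-08/-2.864e+00) = 8.400965
iter 5: u=1.510124  f(a)=+0.000e+00  f'(a)=-2.864e+00  a ← 8.400965 − (+0.000e+00/-2.864e+00) = 8.400965
converged: |Δa| < 1e-12 after 5 iterations
sag = a·(cosh(S/(2a)) − 1) = 8.400965·(cosh(1.510124) − 1) = 11.543661
T_max/T_min = cosh(S/(2a)) = 2.374087

a=8.401 sag=11.544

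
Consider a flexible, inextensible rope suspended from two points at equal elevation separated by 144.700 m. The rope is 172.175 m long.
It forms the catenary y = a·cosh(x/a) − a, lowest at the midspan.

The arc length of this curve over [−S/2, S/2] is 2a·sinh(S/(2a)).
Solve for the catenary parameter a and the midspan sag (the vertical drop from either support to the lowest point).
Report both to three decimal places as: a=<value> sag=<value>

seed: a₀ = √(S³/(24(L−S))) = √(144.700³/(24·27.475)) = 67.784177
iter 1: u=1.067358  f(a)=+1.608e+00  f'(a)=-9.069e-01  a ← 67.784177 − (+1.608e+00/-9.069e-01) = 69.557539
iter 2: u=1.040146  f(a)=+6.527e-02  f'(a)=-8.346e-01  a ← 69.557539 − (+6.527e-02/-8.346e-01) = 69.635746
iter 3: u=1.038978  f(a)=+1.176e-04  f'(a)=-8.316e-01  a ← 69.635746 − (+1.176e-04/-8.316e-01) = 69.635887
iter 4: u=1.038976  f(a)=+3.833e-10  f'(a)=-8.316e-01  a ← 69.635887 − (+3.833e-10/-8.316e-01) = 69.635887
iter 5: u=1.038976  f(a)=+0.000e+00  f'(a)=-8.316e-01  a ← 69.635887 − (+0.000e+00/-8.316e-01) = 69.635887
converged: |Δa| < 1e-12 after 5 iterations
sag = a·(cosh(S/(2a)) − 1) = 69.635887·(cosh(1.038976) − 1) = 41.089965
T_max/T_min = cosh(S/(2a)) = 1.590069

a=69.636 sag=41.090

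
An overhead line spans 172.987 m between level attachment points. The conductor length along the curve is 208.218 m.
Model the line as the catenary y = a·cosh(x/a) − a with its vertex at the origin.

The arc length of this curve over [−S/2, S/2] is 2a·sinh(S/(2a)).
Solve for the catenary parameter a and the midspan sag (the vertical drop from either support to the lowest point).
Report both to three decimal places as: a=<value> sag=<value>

a=80.530 sag=51.090

seed: a₀ = √(S³/(24(L−S))) = √(172.987³/(24·35.231)) = 78.244189
iter 1: u=1.105430  f(a)=+2.216e+00  f'(a)=-1.015e+00  a ← 78.244189 − (+2.216e+00/-1.015e+00) = 80.426645
iter 2: u=1.075433  f(a)=+9.611e-02  f'(a)=-9.291e-01  a ← 80.426645 − (+9.611e-02/-9.291e-01) = 80.530085
iter 3: u=1.074052  f(a)=+1.989e-04  f'(a)=-9.253e-01  a ← 80.530085 − (+1.989e-04/-9.253e-01) = 80.530300
iter 4: u=1.074049  f(a)=+8.557e-10  f'(a)=-9.253e-01  a ← 80.530300 − (+8.557e-10/-9.253e-01) = 80.530300
iter 5: u=1.074049  f(a)=+2.842e-14  f'(a)=-9.253e-01  a ← 80.530300 − (+2.842e-14/-9.253e-01) = 80.530300
converged: |Δa| < 1e-12 after 5 iterations
sag = a·(cosh(S/(2a)) − 1) = 80.530300·(cosh(1.074049) − 1) = 51.089657
T_max/T_min = cosh(S/(2a)) = 1.634415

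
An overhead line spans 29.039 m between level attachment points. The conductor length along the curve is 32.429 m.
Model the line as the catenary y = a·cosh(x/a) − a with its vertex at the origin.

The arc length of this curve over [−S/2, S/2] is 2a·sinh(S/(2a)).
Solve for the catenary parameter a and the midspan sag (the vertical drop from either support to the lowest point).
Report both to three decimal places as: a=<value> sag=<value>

seed: a₀ = √(S³/(24(L−S))) = √(29.039³/(24·3.390)) = 17.348703
iter 1: u=0.836921  f(a)=+1.207e-01  f'(a)=-4.189e-01  a ← 17.348703 − (+1.207e-01/-4.189e-01) = 17.636912
iter 2: u=0.823245  f(a)=+3.074e-03  f'(a)=-3.978e-01  a ← 17.636912 − (+3.074e-03/-3.978e-01) = 17.644640
iter 3: u=0.822884  f(a)=+2.109e-06  f'(a)=-3.972e-01  a ← 17.644640 − (+2.109e-06/-3.972e-01) = 17.644646
iter 4: u=0.822884  f(a)=+9.948e-13  f'(a)=-3.972e-01  a ← 17.644646 − (+9.948e-13/-3.972e-01) = 17.644646
converged: |Δa| < 1e-12 after 4 iterations
sag = a·(cosh(S/(2a)) − 1) = 17.644646·(cosh(0.822884) − 1) = 6.318733
T_max/T_min = cosh(S/(2a)) = 1.358111

a=17.645 sag=6.319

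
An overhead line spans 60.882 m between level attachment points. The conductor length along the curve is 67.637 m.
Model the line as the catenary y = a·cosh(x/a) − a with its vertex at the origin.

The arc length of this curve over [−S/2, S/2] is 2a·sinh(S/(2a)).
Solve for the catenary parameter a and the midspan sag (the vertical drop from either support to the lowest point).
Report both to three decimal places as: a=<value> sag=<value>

seed: a₀ = √(S³/(24(L−S))) = √(60.882³/(24·6.755)) = 37.309125
iter 1: u=0.815913  f(a)=+2.284e-01  f'(a)=-3.868e-01  a ← 37.309125 − (+2.284e-01/-3.868e-01) = 37.899726
iter 2: u=0.803198  f(a)=+5.537e-03  f'(a)=-3.682e-01  a ← 37.899726 − (+5.537e-03/-3.682e-01) = 37.914763
iter 3: u=0.802880  f(a)=+3.433e-06  f'(a)=-3.678e-01  a ← 37.914763 − (+3.433e-06/-3.678e-01) = 37.914772
iter 4: u=0.802880  f(a)=+1.322e-12  f'(a)=-3.678e-01  a ← 37.914772 − (+1.322e-12/-3.678e-01) = 37.914772
converged: |Δa| < 1e-12 after 4 iterations
sag = a·(cosh(S/(2a)) − 1) = 37.914772·(cosh(0.802880) − 1) = 12.890945
T_max/T_min = cosh(S/(2a)) = 1.339998

a=37.915 sag=12.891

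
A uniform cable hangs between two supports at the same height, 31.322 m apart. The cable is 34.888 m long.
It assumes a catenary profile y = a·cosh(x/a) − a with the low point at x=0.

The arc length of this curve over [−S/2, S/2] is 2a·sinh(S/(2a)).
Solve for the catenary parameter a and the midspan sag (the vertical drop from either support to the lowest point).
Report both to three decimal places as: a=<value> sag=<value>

a=19.264 sag=6.724

seed: a₀ = √(S³/(24(L−S))) = √(31.322³/(24·3.566)) = 18.948635
iter 1: u=0.826498  f(a)=+1.238e-01  f'(a)=-4.027e-01  a ← 18.948635 − (+1.238e-01/-4.027e-01) = 19.256026
iter 2: u=0.813304  f(a)=+3.077e-03  f'(a)=-3.829e-01  a ← 19.256026 − (+3.077e-03/-3.829e-01) = 19.264061
iter 3: u=0.812965  f(a)=+2.008e-06  f'(a)=-3.824e-01  a ← 19.264061 − (+2.008e-06/-3.824e-01) = 19.264066
iter 4: u=0.812964  f(a)=+8.527e-13  f'(a)=-3.824e-01  a ← 19.264066 − (+8.527e-13/-3.824e-01) = 19.264066
converged: |Δa| < 1e-12 after 4 iterations
sag = a·(cosh(S/(2a)) − 1) = 19.264066·(cosh(0.812964) − 1) = 6.724342
T_max/T_min = cosh(S/(2a)) = 1.349061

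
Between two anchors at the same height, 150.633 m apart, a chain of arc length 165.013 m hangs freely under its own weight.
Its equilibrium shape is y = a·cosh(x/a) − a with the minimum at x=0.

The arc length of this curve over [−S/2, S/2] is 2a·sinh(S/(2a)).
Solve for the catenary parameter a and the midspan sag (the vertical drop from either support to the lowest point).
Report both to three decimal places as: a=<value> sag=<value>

seed: a₀ = √(S³/(24(L−S))) = √(150.633³/(24·14.380)) = 99.516507
iter 1: u=0.756824  f(a)=+4.175e-01  f'(a)=-3.059e-01  a ← 99.516507 − (+4.175e-01/-3.059e-01) = 100.881339
iter 2: u=0.746585  f(a)=+8.744e-03  f'(a)=-2.932e-01  a ← 100.881339 − (+8.744e-03/-2.932e-01) = 100.911161
iter 3: u=0.746364  f(a)=+4.017e-06  f'(a)=-2.929e-01  a ← 100.911161 − (+4.017e-06/-2.929e-01) = 100.911175
iter 4: u=0.746364  f(a)=+8.242e-13  f'(a)=-2.929e-01  a ← 100.911175 − (+8.242e-13/-2.929e-01) = 100.911175
converged: |Δa| < 1e-12 after 4 iterations
sag = a·(cosh(S/(2a)) − 1) = 100.911175·(cosh(0.746364) − 1) = 29.436007
T_max/T_min = cosh(S/(2a)) = 1.291702

a=100.911 sag=29.436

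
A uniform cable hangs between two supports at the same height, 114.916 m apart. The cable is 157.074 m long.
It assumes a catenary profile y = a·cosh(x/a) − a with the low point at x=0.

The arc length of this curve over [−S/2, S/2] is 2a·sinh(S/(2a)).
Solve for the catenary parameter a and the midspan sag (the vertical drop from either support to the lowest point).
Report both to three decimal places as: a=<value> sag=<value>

a=40.701 sag=47.756

seed: a₀ = √(S³/(24(L−S))) = √(114.916³/(24·42.158)) = 38.728005
iter 1: u=1.483629  f(a)=+4.891e+00  f'(a)=-2.696e+00  a ← 38.728005 − (+4.891e+00/-2.696e+00) = 40.542282
iter 2: u=1.417236  f(a)=+3.647e-01  f'(a)=-2.307e+00  a ← 40.542282 − (+3.647e-01/-2.307e+00) = 40.700330
iter 3: u=1.411733  f(a)=+2.389e-03  f'(a)=-2.277e+00  a ← 40.700330 − (+2.389e-03/-2.277e+00) = 40.701378
iter 4: u=1.411697  f(a)=+1.040e-07  f'(a)=-2.277e+00  a ← 40.701378 − (+1.040e-07/-2.277e+00) = 40.701379
iter 5: u=1.411697  f(a)=+2.842e-14  f'(a)=-2.277e+00  a ← 40.701379 − (+2.842e-14/-2.277e+00) = 40.701379
converged: |Δa| < 1e-12 after 5 iterations
sag = a·(cosh(S/(2a)) − 1) = 40.701379·(cosh(1.411697) − 1) = 47.755744
T_max/T_min = cosh(S/(2a)) = 2.173320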